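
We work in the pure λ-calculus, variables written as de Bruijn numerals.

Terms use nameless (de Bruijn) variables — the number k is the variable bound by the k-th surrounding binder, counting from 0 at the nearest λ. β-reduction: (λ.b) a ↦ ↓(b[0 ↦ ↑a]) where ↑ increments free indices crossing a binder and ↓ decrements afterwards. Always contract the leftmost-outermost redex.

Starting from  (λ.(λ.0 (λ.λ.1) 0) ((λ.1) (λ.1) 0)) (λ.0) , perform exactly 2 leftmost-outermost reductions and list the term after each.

  start: (λ.(λ.0 (λ.λ.1) 0) ((λ.1) (λ.1) 0)) (λ.0)
  [1] (λ.0 (λ.λ.1) 0) ((λ.λ.0) (λ.λ.0) (λ.0))
  [2] (λ.λ.0) (λ.λ.0) (λ.0) (λ.λ.1) ((λ.λ.0) (λ.λ.0) (λ.0))

Answer: after 2 steps: (λ.λ.0) (λ.λ.0) (λ.0) (λ.λ.1) ((λ.λ.0) (λ.λ.0) (λ.0))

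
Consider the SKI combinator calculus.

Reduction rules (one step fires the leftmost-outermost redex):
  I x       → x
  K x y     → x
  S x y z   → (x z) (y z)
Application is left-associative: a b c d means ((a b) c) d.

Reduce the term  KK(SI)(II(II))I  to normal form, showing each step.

  start: KK(SI)(II(II))I
  [1] K(II(II))I
  [2] II(II)
  [3] I(II)
  [4] II
  [5] I

Answer: normal form = I  (in 5 steps)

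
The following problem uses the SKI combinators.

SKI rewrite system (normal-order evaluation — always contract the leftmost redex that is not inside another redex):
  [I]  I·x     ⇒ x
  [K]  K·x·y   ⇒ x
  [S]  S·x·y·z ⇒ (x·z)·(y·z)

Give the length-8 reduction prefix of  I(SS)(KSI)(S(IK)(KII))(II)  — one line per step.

  start: I(SS)(KSI)(S(IK)(KII))(II)
  [1] SS(KSI)(S(IK)(KII))(II)
  [2] S(S(IK)(KII))(KSI(S(IK)(KII)))(II)
  [3] S(IK)(KII)(II)(KSI(S(IK)(KII))(II))
  [4] IK(II)(KII(II))(KSI(S(IK)(KII))(II))
  [5] K(II)(KII(II))(KSI(S(IK)(KII))(II))
  [6] II(KSI(S(IK)(KII))(II))
  [7] I(KSI(S(IK)(KII))(II))
  [8] KSI(S(IK)(KII))(II)

Answer: after 8 steps: KSI(S(IK)(KII))(II)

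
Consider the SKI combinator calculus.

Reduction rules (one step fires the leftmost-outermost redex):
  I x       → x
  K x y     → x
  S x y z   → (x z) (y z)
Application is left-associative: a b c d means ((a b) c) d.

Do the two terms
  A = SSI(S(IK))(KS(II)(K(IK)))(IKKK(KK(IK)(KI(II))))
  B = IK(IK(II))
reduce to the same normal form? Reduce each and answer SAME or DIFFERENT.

Term A:
  start: SSI(S(IK))(KS(II)(K(IK)))(IKKK(KK(IK)(KI(II))))
  step 1: S(S(IK))(I(S(IK)))(KS(II)(K(IK)))(IKKK(KK(IK)(KI(II))))
  step 2: S(IK)(KS(II)(K(IK)))(I(S(IK))(KS(II)(K(IK))))(IKKK(KK(IK)(KI(II))))
  step 3: IK(I(S(IK))(KS(II)(K(IK))))(KS(II)(K(IK))(I(S(IK))(KS(II)(K(IK)))))(IKKK(KK(IK)(KI(II))))
  step 4: K(I(S(IK))(KS(II)(K(IK))))(KS(II)(K(IK))(I(S(IK))(KS(II)(K(IK)))))(IKKK(KK(IK)(KI(II))))
  step 5: I(S(IK))(KS(II)(K(IK)))(IKKK(KK(IK)(KI(II))))
  step 6: S(IK)(KS(II)(K(IK)))(IKKK(KK(IK)(KI(II))))
  step 7: IK(IKKK(KK(IK)(KI(II))))(KS(II)(K(IK))(IKKK(KK(IK)(KI(II)))))
  step 8: K(IKKK(KK(IK)(KI(II))))(KS(II)(K(IK))(IKKK(KK(IK)(KI(II)))))
  step 9: IKKK(KK(IK)(KI(II)))
  step 10: KKK(KK(IK)(KI(II)))
  step 11: K(KK(IK)(KI(II)))
  step 12: K(K(KI(II)))
  step 13: K(KI)

Term B:
  start: IK(IK(II))
  step 1: K(IK(II))
  step 2: K(K(II))
  step 3: K(KI)

Answer: SAME — A ⇓ K(KI), B ⇓ K(KI)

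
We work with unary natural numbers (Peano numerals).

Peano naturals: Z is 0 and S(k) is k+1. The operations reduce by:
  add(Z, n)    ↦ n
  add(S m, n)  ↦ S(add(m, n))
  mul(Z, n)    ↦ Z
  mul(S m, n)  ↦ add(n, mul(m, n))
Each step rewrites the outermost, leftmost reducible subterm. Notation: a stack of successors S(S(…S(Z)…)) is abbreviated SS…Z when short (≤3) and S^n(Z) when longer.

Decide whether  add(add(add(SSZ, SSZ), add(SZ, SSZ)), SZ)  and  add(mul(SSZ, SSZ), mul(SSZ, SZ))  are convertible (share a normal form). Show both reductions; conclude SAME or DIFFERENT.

Answer: DIFFERENT — A ⇓ S^8(Z), B ⇓ S^6(Z)

Working:
Term A:
  start: add(add(add(SSZ, SSZ), add(SZ, SSZ)), SZ)
  step 1: add(add(S(add(SZ, SSZ)), add(SZ, SSZ)), SZ)
  step 2: add(S(add(add(SZ, SSZ), add(SZ, SSZ))), SZ)
  step 3: S(add(add(add(SZ, SSZ), add(SZ, SSZ)), SZ))
  step 4: S(add(add(S(add(Z, SSZ)), add(SZ, SSZ)), SZ))
  step 5: S(add(S(add(add(Z, SSZ), add(SZ, SSZ))), SZ))
  step 6: S(S(add(add(add(Z, SSZ), add(SZ, SSZ)), SZ)))
  step 7: S(S(add(add(SSZ, add(SZ, SSZ)), SZ)))
  step 8: S(S(add(S(add(SZ, add(SZ, SSZ))), SZ)))
  step 9: S(S(S(add(add(SZ, add(SZ, SSZ)), SZ))))
  step 10: S(S(S(add(S(add(Z, add(SZ, SSZ))), SZ))))
  step 11: S(S(S(S(add(add(Z, add(SZ, SSZ)), SZ)))))
  step 12: S(S(S(S(add(add(SZ, SSZ), SZ)))))
  step 13: S(S(S(S(add(S(add(Z, SSZ)), SZ)))))
  step 14: S(S(S(S(S(add(add(Z, SSZ), SZ))))))
  step 15: S(S(S(S(S(add(SSZ, SZ))))))
  step 16: S(S(S(S(S(S(add(SZ, SZ)))))))
  step 17: S(S(S(S(S(S(S(add(Z, SZ))))))))
  step 18: S^8(Z)

Term B:
  start: add(mul(SSZ, SSZ), mul(SSZ, SZ))
  step 1: add(add(SSZ, mul(SZ, SSZ)), mul(SSZ, SZ))
  step 2: add(S(add(SZ, mul(SZ, SSZ))), mul(SSZ, SZ))
  step 3: S(add(add(SZ, mul(SZ, SSZ)), mul(SSZ, SZ)))
  step 4: S(add(S(add(Z, mul(SZ, SSZ))), mul(SSZ, SZ)))
  step 5: S(S(add(add(Z, mul(SZ, SSZ)), mul(SSZ, SZ))))
  step 6: S(S(add(mul(SZ, SSZ), mul(SSZ, SZ))))
  step 7: S(S(add(add(SSZ, mul(Z, SSZ)), mul(SSZ, SZ))))
  step 8: S(S(add(S(add(SZ, mul(Z, SSZ))), mul(SSZ, SZ))))
  step 9: S(S(S(add(add(SZ, mul(Z, SSZ)), mul(SSZ, SZ)))))
  step 10: S(S(S(add(S(add(Z, mul(Z, SSZ))), mul(SSZ, SZ)))))
  step 11: S(S(S(S(add(add(Z, mul(Z, SSZ)), mul(SSZ, SZ))))))
  step 12: S(S(S(S(add(mul(Z, SSZ), mul(SSZ, SZ))))))
  step 13: S(S(S(S(add(Z, mul(SSZ, SZ))))))
  step 14: S(S(S(S(mul(SSZ, SZ)))))
  step 15: S(S(S(S(add(SZ, mul(SZ, SZ))))))
  step 16: S(S(S(S(S(add(Z, mul(SZ, SZ)))))))
  step 17: S(S(S(S(S(mul(SZ, SZ))))))
  step 18: S(S(S(S(S(add(SZ, mul(Z, SZ)))))))
  step 19: S(S(S(S(S(S(add(Z, mul(Z, SZ))))))))
  step 20: S(S(S(S(S(S(mul(Z, SZ)))))))
  step 21: S^6(Z)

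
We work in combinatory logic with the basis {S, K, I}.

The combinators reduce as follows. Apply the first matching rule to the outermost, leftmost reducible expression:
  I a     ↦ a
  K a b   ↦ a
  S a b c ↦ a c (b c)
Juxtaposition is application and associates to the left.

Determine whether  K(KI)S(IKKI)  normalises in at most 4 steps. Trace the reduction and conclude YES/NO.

Answer: YES — reaches normal form I in 2 ≤ 4 steps

Working:
  start: K(KI)S(IKKI)
  step 1: KI(IKKI)
  step 2: I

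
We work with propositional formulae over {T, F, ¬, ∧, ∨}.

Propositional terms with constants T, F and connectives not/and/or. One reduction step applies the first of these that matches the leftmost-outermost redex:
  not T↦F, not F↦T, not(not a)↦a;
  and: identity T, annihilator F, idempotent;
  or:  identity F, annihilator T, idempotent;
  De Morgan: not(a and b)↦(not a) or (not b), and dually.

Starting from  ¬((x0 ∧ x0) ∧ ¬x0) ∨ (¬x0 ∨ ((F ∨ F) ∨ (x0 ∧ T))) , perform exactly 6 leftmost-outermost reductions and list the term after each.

Answer: after 6 steps: (¬x0 ∨ x0) ∨ (¬x0 ∨ (x0 ∧ T))

Working:
  start: ¬((x0 ∧ x0) ∧ ¬x0) ∨ (¬x0 ∨ ((F ∨ F) ∨ (x0 ∧ T)))
  [1] (¬(x0 ∧ x0) ∨ ¬¬x0) ∨ (¬x0 ∨ ((F ∨ F) ∨ (x0 ∧ T)))
  [2] ((¬x0 ∨ ¬x0) ∨ ¬¬x0) ∨ (¬x0 ∨ ((F ∨ F) ∨ (x0 ∧ T)))
  [3] (¬x0 ∨ ¬¬x0) ∨ (¬x0 ∨ ((F ∨ F) ∨ (x0 ∧ T)))
  [4] (¬x0 ∨ x0) ∨ (¬x0 ∨ ((F ∨ F) ∨ (x0 ∧ T)))
  [5] (¬x0 ∨ x0) ∨ (¬x0 ∨ (F ∨ (x0 ∧ T)))
  [6] (¬x0 ∨ x0) ∨ (¬x0 ∨ (x0 ∧ T))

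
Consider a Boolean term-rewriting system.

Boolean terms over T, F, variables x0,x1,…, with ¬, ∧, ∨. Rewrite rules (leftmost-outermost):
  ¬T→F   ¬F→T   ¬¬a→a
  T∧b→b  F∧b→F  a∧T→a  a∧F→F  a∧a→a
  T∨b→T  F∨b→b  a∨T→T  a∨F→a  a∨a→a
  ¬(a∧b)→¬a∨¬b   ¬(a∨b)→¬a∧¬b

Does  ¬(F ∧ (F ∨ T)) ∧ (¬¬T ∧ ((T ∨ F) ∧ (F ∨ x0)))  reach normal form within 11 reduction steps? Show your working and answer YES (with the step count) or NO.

Answer: YES — reaches normal form x0 in 9 ≤ 11 steps

Reduction:
  start: ¬(F ∧ (F ∨ T)) ∧ (¬¬T ∧ ((T ∨ F) ∧ (F ∨ x0)))
  [1] (¬F ∨ ¬(F ∨ T)) ∧ (¬¬T ∧ ((T ∨ F) ∧ (F ∨ x0)))
  [2] (T ∨ ¬(F ∨ T)) ∧ (¬¬T ∧ ((T ∨ F) ∧ (F ∨ x0)))
  [3] T ∧ (¬¬T ∧ ((T ∨ F) ∧ (F ∨ x0)))
  [4] ¬¬T ∧ ((T ∨ F) ∧ (F ∨ x0))
  [5] T ∧ ((T ∨ F) ∧ (F ∨ x0))
  [6] (T ∨ F) ∧ (F ∨ x0)
  [7] T ∧ (F ∨ x0)
  [8] F ∨ x0
  [9] x0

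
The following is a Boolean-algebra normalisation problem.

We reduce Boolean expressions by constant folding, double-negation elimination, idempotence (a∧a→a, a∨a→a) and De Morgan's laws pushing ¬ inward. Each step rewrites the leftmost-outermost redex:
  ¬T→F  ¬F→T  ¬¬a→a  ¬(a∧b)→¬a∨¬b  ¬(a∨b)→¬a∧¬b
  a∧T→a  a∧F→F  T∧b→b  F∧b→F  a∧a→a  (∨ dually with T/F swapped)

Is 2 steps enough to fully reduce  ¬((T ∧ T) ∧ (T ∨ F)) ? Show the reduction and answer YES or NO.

Answer: NO — after 2 steps the term is (¬T ∨ ¬T) ∨ ¬(T ∨ F), not yet normal

Working:
  start: ¬((T ∧ T) ∧ (T ∨ F))
  →1  ¬(T ∧ T) ∨ ¬(T ∨ F)
  →2  (¬T ∨ ¬T) ∨ ¬(T ∨ F)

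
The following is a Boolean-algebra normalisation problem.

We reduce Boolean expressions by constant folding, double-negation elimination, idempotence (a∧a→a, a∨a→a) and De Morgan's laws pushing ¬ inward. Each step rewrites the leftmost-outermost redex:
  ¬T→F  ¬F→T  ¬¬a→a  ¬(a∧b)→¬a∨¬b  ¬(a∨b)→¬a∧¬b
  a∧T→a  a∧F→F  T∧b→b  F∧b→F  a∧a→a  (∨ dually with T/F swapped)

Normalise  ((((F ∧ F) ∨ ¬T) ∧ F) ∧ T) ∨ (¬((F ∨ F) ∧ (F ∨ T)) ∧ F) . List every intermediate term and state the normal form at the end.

Answer: normal form = F  (in 4 steps)

Derivation:
  start: ((((F ∧ F) ∨ ¬T) ∧ F) ∧ T) ∨ (¬((F ∨ F) ∧ (F ∨ T)) ∧ F)
  →1  (((F ∧ F) ∨ ¬T) ∧ F) ∨ (¬((F ∨ F) ∧ (F ∨ T)) ∧ F)
  →2  F ∨ (¬((F ∨ F) ∧ (F ∨ T)) ∧ F)
  →3  ¬((F ∨ F) ∧ (F ∨ T)) ∧ F
  →4  F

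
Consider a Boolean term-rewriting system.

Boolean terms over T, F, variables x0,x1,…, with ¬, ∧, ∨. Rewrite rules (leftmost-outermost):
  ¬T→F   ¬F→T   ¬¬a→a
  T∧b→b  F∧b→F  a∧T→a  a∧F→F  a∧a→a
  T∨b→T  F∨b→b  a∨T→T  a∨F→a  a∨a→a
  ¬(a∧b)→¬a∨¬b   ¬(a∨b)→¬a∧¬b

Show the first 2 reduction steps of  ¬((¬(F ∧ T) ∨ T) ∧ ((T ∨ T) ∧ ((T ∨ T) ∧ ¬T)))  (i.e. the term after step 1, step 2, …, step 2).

  start: ¬((¬(F ∧ T) ∨ T) ∧ ((T ∨ T) ∧ ((T ∨ T) ∧ ¬T)))
  [1] ¬(¬(F ∧ T) ∨ T) ∨ ¬((T ∨ T) ∧ ((T ∨ T) ∧ ¬T))
  [2] (¬¬(F ∧ T) ∧ ¬T) ∨ ¬((T ∨ T) ∧ ((T ∨ T) ∧ ¬T))

Answer: after 2 steps: (¬¬(F ∧ T) ∧ ¬T) ∨ ¬((T ∨ T) ∧ ((T ∨ T) ∧ ¬T))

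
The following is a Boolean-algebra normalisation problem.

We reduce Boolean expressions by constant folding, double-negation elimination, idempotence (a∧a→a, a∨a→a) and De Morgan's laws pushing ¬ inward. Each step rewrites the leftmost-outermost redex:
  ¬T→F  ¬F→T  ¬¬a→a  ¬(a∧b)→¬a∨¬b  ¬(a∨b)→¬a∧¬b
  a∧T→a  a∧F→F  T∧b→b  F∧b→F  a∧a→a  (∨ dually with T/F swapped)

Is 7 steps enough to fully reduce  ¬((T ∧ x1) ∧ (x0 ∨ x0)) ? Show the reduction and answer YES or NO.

  start: ¬((T ∧ x1) ∧ (x0 ∨ x0))
  [1] ¬(T ∧ x1) ∨ ¬(x0 ∨ x0)
  [2] (¬T ∨ ¬x1) ∨ ¬(x0 ∨ x0)
  [3] (F ∨ ¬x1) ∨ ¬(x0 ∨ x0)
  [4] ¬x1 ∨ ¬(x0 ∨ x0)
  [5] ¬x1 ∨ (¬x0 ∧ ¬x0)
  [6] ¬x1 ∨ ¬x0

Answer: YES — reaches normal form ¬x1 ∨ ¬x0 in 6 ≤ 7 steps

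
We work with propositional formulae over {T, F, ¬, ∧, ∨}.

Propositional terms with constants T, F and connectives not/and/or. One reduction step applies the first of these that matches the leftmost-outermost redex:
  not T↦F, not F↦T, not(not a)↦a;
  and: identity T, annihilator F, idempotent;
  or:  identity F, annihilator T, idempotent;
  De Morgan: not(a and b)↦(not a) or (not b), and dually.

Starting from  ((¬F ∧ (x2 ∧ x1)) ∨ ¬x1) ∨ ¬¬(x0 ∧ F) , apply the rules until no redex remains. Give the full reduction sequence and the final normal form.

  start: ((¬F ∧ (x2 ∧ x1)) ∨ ¬x1) ∨ ¬¬(x0 ∧ F)
  [1] ((T ∧ (x2 ∧ x1)) ∨ ¬x1) ∨ ¬¬(x0 ∧ F)
  [2] ((x2 ∧ x1) ∨ ¬x1) ∨ ¬¬(x0 ∧ F)
  [3] ((x2 ∧ x1) ∨ ¬x1) ∨ (x0 ∧ F)
  [4] ((x2 ∧ x1) ∨ ¬x1) ∨ F
  [5] (x2 ∧ x1) ∨ ¬x1

Answer: normal form = (x2 ∧ x1) ∨ ¬x1  (in 5 steps)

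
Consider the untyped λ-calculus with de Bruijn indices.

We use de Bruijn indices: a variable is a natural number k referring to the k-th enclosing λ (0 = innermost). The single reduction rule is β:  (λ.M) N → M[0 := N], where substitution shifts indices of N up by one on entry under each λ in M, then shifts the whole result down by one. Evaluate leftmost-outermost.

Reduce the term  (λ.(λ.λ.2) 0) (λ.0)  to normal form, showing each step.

  start: (λ.(λ.λ.2) 0) (λ.0)
  →1  (λ.λ.λ.0) (λ.0)
  →2  λ.λ.0

Answer: normal form = λ.λ.0  (in 2 steps)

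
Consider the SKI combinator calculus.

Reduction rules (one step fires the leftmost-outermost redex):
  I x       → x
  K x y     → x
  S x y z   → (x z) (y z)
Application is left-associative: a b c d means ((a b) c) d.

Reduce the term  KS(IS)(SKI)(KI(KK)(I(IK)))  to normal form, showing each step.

Answer: normal form = S(SKI)K  (in 5 steps)

Derivation:
  start: KS(IS)(SKI)(KI(KK)(I(IK)))
  [1] S(SKI)(KI(KK)(I(IK)))
  [2] S(SKI)(I(I(IK)))
  [3] S(SKI)(I(IK))
  [4] S(SKI)(IK)
  [5] S(SKI)K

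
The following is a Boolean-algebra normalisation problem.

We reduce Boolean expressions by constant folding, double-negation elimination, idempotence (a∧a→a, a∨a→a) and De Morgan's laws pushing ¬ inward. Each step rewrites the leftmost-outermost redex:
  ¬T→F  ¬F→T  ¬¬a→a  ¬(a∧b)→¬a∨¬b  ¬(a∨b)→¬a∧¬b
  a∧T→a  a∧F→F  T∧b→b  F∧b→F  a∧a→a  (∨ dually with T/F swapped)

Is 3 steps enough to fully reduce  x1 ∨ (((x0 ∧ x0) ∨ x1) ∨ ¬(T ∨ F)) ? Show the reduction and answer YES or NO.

Answer: NO — after 3 steps the term is x1 ∨ ((x0 ∨ x1) ∨ (F ∧ ¬F)), not yet normal

Derivation:
  start: x1 ∨ (((x0 ∧ x0) ∨ x1) ∨ ¬(T ∨ F))
  →1  x1 ∨ ((x0 ∨ x1) ∨ ¬(T ∨ F))
  →2  x1 ∨ ((x0 ∨ x1) ∨ (¬T ∧ ¬F))
  →3  x1 ∨ ((x0 ∨ x1) ∨ (F ∧ ¬F))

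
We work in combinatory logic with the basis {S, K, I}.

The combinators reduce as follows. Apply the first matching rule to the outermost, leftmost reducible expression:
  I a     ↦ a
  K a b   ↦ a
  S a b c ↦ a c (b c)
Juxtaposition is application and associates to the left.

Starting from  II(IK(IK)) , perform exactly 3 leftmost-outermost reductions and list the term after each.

Answer: after 3 steps: K(IK)

Derivation:
  start: II(IK(IK))
  [1] I(IK(IK))
  [2] IK(IK)
  [3] K(IK)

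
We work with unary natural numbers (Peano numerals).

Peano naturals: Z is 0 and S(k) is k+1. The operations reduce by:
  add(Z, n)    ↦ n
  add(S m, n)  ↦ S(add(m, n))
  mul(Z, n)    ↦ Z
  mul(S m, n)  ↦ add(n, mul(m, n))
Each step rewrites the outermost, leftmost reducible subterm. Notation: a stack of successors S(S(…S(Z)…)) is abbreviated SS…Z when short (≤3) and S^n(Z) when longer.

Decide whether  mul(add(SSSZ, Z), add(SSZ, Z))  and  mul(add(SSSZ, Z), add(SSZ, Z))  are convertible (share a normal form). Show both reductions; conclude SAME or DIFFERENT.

Answer: SAME — A ⇓ S^6(Z), B ⇓ S^6(Z)

Derivation:
Term A:
  start: mul(add(SSSZ, Z), add(SSZ, Z))
  →1  mul(S(add(SSZ, Z)), add(SSZ, Z))
  →2  add(add(SSZ, Z), mul(add(SSZ, Z), add(SSZ, Z)))
  →3  add(S(add(SZ, Z)), mul(add(SSZ, Z), add(SSZ, Z)))
  →4  S(add(add(SZ, Z), mul(add(SSZ, Z), add(SSZ, Z))))
  →5  S(add(S(add(Z, Z)), mul(add(SSZ, Z), add(SSZ, Z))))
  →6  S(S(add(add(Z, Z), mul(add(SSZ, Z), add(SSZ, Z)))))
  →7  S(S(add(Z, mul(add(SSZ, Z), add(SSZ, Z)))))
  →8  S(S(mul(add(SSZ, Z), add(SSZ, Z))))
  →9  S(S(mul(S(add(SZ, Z)), add(SSZ, Z))))
  →10  S(S(add(add(SSZ, Z), mul(add(SZ, Z), add(SSZ, Z)))))
  →11  S(S(add(S(add(SZ, Z)), mul(add(SZ, Z), add(SSZ, Z)))))
  →12  S(S(S(add(add(SZ, Z), mul(add(SZ, Z), add(SSZ, Z))))))
  →13  S(S(S(add(S(add(Z, Z)), mul(add(SZ, Z), add(SSZ, Z))))))
  →14  S(S(S(S(add(add(Z, Z), mul(add(SZ, Z), add(SSZ, Z)))))))
  →15  S(S(S(S(add(Z, mul(add(SZ, Z), add(SSZ, Z)))))))
  →16  S(S(S(S(mul(add(SZ, Z), add(SSZ, Z))))))
  →17  S(S(S(S(mul(S(add(Z, Z)), add(SSZ, Z))))))
  →18  S(S(S(S(add(add(SSZ, Z), mul(add(Z, Z), add(SSZ, Z)))))))
  →19  S(S(S(S(add(S(add(SZ, Z)), mul(add(Z, Z), add(SSZ, Z)))))))
  →20  S(S(S(S(S(add(add(SZ, Z), mul(add(Z, Z), add(SSZ, Z))))))))
  →21  S(S(S(S(S(add(S(add(Z, Z)), mul(add(Z, Z), add(SSZ, Z))))))))
  →22  S(S(S(S(S(S(add(add(Z, Z), mul(add(Z, Z), add(SSZ, Z)))))))))
  →23  S(S(S(S(S(S(add(Z, mul(add(Z, Z), add(SSZ, Z)))))))))
  →24  S(S(S(S(S(S(mul(add(Z, Z), add(SSZ, Z))))))))
  →25  S(S(S(S(S(S(mul(Z, add(SSZ, Z))))))))
  →26  S^6(Z)

Term B:
  start: mul(add(SSSZ, Z), add(SSZ, Z))
  →1  mul(S(add(SSZ, Z)), add(SSZ, Z))
  →2  add(add(SSZ, Z), mul(add(SSZ, Z), add(SSZ, Z)))
  →3  add(S(add(SZ, Z)), mul(add(SSZ, Z), add(SSZ, Z)))
  →4  S(add(add(SZ, Z), mul(add(SSZ, Z), add(SSZ, Z))))
  →5  S(add(S(add(Z, Z)), mul(add(SSZ, Z), add(SSZ, Z))))
  →6  S(S(add(add(Z, Z), mul(add(SSZ, Z), add(SSZ, Z)))))
  →7  S(S(add(Z, mul(add(SSZ, Z), add(SSZ, Z)))))
  →8  S(S(mul(add(SSZ, Z), add(SSZ, Z))))
  →9  S(S(mul(S(add(SZ, Z)), add(SSZ, Z))))
  →10  S(S(add(add(SSZ, Z), mul(add(SZ, Z), add(SSZ, Z)))))
  →11  S(S(add(S(add(SZ, Z)), mul(add(SZ, Z), add(SSZ, Z)))))
  →12  S(S(S(add(add(SZ, Z), mul(add(SZ, Z), add(SSZ, Z))))))
  →13  S(S(S(add(S(add(Z, Z)), mul(add(SZ, Z), add(SSZ, Z))))))
  →14  S(S(S(S(add(add(Z, Z), mul(add(SZ, Z), add(SSZ, Z)))))))
  →15  S(S(S(S(add(Z, mul(add(SZ, Z), add(SSZ, Z)))))))
  →16  S(S(S(S(mul(add(SZ, Z), add(SSZ, Z))))))
  →17  S(S(S(S(mul(S(add(Z, Z)), add(SSZ, Z))))))
  →18  S(S(S(S(add(add(SSZ, Z), mul(add(Z, Z), add(SSZ, Z)))))))
  →19  S(S(S(S(add(S(add(SZ, Z)), mul(add(Z, Z), add(SSZ, Z)))))))
  →20  S(S(S(S(S(add(add(SZ, Z), mul(add(Z, Z), add(SSZ, Z))))))))
  →21  S(S(S(S(S(add(S(add(Z, Z)), mul(add(Z, Z), add(SSZ, Z))))))))
  →22  S(S(S(S(S(S(add(add(Z, Z), mul(add(Z, Z), add(SSZ, Z)))))))))
  →23  S(S(S(S(S(S(add(Z, mul(add(Z, Z), add(SSZ, Z)))))))))
  →24  S(S(S(S(S(S(mul(add(Z, Z), add(SSZ, Z))))))))
  →25  S(S(S(S(S(S(mul(Z, add(SSZ, Z))))))))
  →26  S^6(Z)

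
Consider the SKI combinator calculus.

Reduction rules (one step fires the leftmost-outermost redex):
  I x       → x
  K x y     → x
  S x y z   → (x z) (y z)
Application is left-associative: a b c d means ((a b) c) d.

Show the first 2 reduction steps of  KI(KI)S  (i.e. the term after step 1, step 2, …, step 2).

Answer: after 2 steps: S

Reduction:
  start: KI(KI)S
  [1] IS
  [2] S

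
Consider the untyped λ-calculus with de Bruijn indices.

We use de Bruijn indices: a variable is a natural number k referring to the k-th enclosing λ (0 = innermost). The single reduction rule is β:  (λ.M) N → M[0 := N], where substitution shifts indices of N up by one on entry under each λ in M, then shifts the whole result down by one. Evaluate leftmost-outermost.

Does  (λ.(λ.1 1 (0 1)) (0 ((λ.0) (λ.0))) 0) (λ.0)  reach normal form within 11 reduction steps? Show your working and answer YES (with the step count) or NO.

Answer: YES — reaches normal form λ.0 in 8 ≤ 11 steps

Working:
  start: (λ.(λ.1 1 (0 1)) (0 ((λ.0) (λ.0))) 0) (λ.0)
  [1] (λ.(λ.0) (λ.0) (0 (λ.0))) ((λ.0) ((λ.0) (λ.0))) (λ.0)
  [2] (λ.0) (λ.0) ((λ.0) ((λ.0) (λ.0)) (λ.0)) (λ.0)
  [3] (λ.0) ((λ.0) ((λ.0) (λ.0)) (λ.0)) (λ.0)
  [4] (λ.0) ((λ.0) (λ.0)) (λ.0) (λ.0)
  [5] (λ.0) (λ.0) (λ.0) (λ.0)
  [6] (λ.0) (λ.0) (λ.0)
  [7] (λ.0) (λ.0)
  [8] λ.0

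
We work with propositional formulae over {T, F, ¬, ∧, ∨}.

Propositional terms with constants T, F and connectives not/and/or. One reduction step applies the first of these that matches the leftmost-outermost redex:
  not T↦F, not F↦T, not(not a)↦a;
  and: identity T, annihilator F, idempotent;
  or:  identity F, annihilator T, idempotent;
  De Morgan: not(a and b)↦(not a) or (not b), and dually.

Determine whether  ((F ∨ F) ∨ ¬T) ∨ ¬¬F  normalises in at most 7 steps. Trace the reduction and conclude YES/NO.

Answer: YES — reaches normal form F in 5 ≤ 7 steps

Working:
  start: ((F ∨ F) ∨ ¬T) ∨ ¬¬F
  [1] (F ∨ ¬T) ∨ ¬¬F
  [2] ¬T ∨ ¬¬F
  [3] F ∨ ¬¬F
  [4] ¬¬F
  [5] F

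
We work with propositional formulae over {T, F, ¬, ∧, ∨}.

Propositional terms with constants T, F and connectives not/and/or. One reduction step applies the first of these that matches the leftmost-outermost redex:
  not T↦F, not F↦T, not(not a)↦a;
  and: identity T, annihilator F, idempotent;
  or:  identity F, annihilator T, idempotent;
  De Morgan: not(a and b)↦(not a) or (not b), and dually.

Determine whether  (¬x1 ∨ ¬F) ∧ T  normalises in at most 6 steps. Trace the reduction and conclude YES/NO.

  start: (¬x1 ∨ ¬F) ∧ T
  →1  ¬x1 ∨ ¬F
  →2  ¬x1 ∨ T
  →3  T

Answer: YES — reaches normal form T in 3 ≤ 6 steps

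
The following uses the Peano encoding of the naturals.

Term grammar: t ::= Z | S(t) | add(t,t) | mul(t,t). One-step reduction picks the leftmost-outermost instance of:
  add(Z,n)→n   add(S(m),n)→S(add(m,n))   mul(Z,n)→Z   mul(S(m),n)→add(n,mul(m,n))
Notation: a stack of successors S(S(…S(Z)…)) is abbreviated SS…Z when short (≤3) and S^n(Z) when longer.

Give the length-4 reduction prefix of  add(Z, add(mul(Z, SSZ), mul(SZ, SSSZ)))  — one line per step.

  start: add(Z, add(mul(Z, SSZ), mul(SZ, SSSZ)))
  step 1: add(mul(Z, SSZ), mul(SZ, SSSZ))
  step 2: add(Z, mul(SZ, SSSZ))
  step 3: mul(SZ, SSSZ)
  step 4: add(SSSZ, mul(Z, SSSZ))

Answer: after 4 steps: add(SSSZ, mul(Z, SSSZ))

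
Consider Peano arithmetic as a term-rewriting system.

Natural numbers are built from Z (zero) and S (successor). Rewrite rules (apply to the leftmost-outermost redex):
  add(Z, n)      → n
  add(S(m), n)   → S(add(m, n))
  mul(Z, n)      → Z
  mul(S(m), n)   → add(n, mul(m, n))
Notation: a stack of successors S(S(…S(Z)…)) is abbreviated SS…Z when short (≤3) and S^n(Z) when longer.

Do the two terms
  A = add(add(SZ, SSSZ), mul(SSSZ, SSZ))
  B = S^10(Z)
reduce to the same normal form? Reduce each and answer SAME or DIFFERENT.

Term A:
  start: add(add(SZ, SSSZ), mul(SSSZ, SSZ))
  →1  add(S(add(Z, SSSZ)), mul(SSSZ, SSZ))
  →2  S(add(add(Z, SSSZ), mul(SSSZ, SSZ)))
  →3  S(add(SSSZ, mul(SSSZ, SSZ)))
  →4  S(S(add(SSZ, mul(SSSZ, SSZ))))
  →5  S(S(S(add(SZ, mul(SSSZ, SSZ)))))
  →6  S(S(S(S(add(Z, mul(SSSZ, SSZ))))))
  →7  S(S(S(S(mul(SSSZ, SSZ)))))
  →8  S(S(S(S(add(SSZ, mul(SSZ, SSZ))))))
  →9  S(S(S(S(S(add(SZ, mul(SSZ, SSZ)))))))
  →10  S(S(S(S(S(S(add(Z, mul(SSZ, SSZ))))))))
  →11  S(S(S(S(S(S(mul(SSZ, SSZ)))))))
  →12  S(S(S(S(S(S(add(SSZ, mul(SZ, SSZ))))))))
  →13  S(S(S(S(S(S(S(add(SZ, mul(SZ, SSZ)))))))))
  →14  S(S(S(S(S(S(S(S(add(Z, mul(SZ, SSZ))))))))))
  →15  S(S(S(S(S(S(S(S(mul(SZ, SSZ)))))))))
  →16  S(S(S(S(S(S(S(S(add(SSZ, mul(Z, SSZ))))))))))
  →17  S(S(S(S(S(S(S(S(S(add(SZ, mul(Z, SSZ)))))))))))
  →18  S(S(S(S(S(S(S(S(S(S(add(Z, mul(Z, SSZ))))))))))))
  →19  S(S(S(S(S(S(S(S(S(S(mul(Z, SSZ)))))))))))
  →20  S^10(Z)

Term B:
  start: S^10(Z)

Answer: SAME — A ⇓ S^10(Z), B ⇓ S^10(Z)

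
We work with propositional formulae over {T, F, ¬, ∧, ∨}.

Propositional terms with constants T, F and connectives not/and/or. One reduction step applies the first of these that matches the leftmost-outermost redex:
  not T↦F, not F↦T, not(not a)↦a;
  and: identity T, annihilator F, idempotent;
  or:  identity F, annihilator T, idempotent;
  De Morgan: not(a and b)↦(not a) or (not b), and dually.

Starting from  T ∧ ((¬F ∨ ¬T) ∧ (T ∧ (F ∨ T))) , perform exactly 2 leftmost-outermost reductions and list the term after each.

  start: T ∧ ((¬F ∨ ¬T) ∧ (T ∧ (F ∨ T)))
  →1  (¬F ∨ ¬T) ∧ (T ∧ (F ∨ T))
  →2  (T ∨ ¬T) ∧ (T ∧ (F ∨ T))

Answer: after 2 steps: (T ∨ ¬T) ∧ (T ∧ (F ∨ T))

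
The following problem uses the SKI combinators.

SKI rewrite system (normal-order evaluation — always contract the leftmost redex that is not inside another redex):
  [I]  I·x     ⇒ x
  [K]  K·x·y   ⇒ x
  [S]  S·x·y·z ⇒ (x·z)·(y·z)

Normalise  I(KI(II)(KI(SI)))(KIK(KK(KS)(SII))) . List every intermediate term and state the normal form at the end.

  start: I(KI(II)(KI(SI)))(KIK(KK(KS)(SII)))
  →1  KI(II)(KI(SI))(KIK(KK(KS)(SII)))
  →2  I(KI(SI))(KIK(KK(KS)(SII)))
  →3  KI(SI)(KIK(KK(KS)(SII)))
  →4  I(KIK(KK(KS)(SII)))
  →5  KIK(KK(KS)(SII))
  →6  I(KK(KS)(SII))
  →7  KK(KS)(SII)
  →8  K(SII)

Answer: normal form = K(SII)  (in 8 steps)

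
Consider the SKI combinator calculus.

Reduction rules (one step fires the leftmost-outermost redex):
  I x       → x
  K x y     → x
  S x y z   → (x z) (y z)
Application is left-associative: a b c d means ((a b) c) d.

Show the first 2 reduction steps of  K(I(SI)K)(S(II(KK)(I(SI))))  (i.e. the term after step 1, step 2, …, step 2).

Answer: after 2 steps: SIK

Working:
  start: K(I(SI)K)(S(II(KK)(I(SI))))
  →1  I(SI)K
  →2  SIK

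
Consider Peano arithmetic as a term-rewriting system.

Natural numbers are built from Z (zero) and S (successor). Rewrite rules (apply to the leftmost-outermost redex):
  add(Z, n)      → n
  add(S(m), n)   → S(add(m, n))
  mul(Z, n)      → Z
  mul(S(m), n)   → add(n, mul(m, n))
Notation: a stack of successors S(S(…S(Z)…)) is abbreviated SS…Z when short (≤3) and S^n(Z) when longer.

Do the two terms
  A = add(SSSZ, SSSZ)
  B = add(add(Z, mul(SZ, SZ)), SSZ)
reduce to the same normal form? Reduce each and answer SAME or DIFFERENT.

Answer: DIFFERENT — A ⇓ S^6(Z), B ⇓ SSSZ

Working:
Term A:
  start: add(SSSZ, SSSZ)
  step 1: S(add(SSZ, SSSZ))
  step 2: S(S(add(SZ, SSSZ)))
  step 3: S(S(S(add(Z, SSSZ))))
  step 4: S^6(Z)

Term B:
  start: add(add(Z, mul(SZ, SZ)), SSZ)
  step 1: add(mul(SZ, SZ), SSZ)
  step 2: add(add(SZ, mul(Z, SZ)), SSZ)
  step 3: add(S(add(Z, mul(Z, SZ))), SSZ)
  step 4: S(add(add(Z, mul(Z, SZ)), SSZ))
  step 5: S(add(mul(Z, SZ), SSZ))
  step 6: S(add(Z, SSZ))
  step 7: SSSZ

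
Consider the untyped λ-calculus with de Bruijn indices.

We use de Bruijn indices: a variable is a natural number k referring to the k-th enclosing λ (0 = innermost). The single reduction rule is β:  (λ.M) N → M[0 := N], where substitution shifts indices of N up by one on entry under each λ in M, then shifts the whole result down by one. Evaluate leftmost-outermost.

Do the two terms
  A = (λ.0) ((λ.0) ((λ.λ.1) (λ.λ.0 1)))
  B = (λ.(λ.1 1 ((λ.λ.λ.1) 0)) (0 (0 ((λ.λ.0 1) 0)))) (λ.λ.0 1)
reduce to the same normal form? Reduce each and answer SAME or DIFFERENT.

Term A:
  start: (λ.0) ((λ.0) ((λ.λ.1) (λ.λ.0 1)))
  →1  (λ.0) ((λ.λ.1) (λ.λ.0 1))
  →2  (λ.λ.1) (λ.λ.0 1)
  →3  λ.λ.λ.0 1

Term B:
  start: (λ.(λ.1 1 ((λ.λ.λ.1) 0)) (0 (0 ((λ.λ.0 1) 0)))) (λ.λ.0 1)
  →1  (λ.(λ.λ.0 1) (λ.λ.0 1) ((λ.λ.λ.1) 0)) ((λ.λ.0 1) ((λ.λ.0 1) ((λ.λ.0 1) (λ.λ.0 1))))
  →2  (λ.λ.0 1) (λ.λ.0 1) ((λ.λ.λ.1) ((λ.λ.0 1) ((λ.λ.0 1) ((λ.λ.0 1) (λ.λ.0 1)))))
  →3  (λ.0 (λ.λ.0 1)) ((λ.λ.λ.1) ((λ.λ.0 1) ((λ.λ.0 1) ((λ.λ.0 1) (λ.λ.0 1)))))
  →4  (λ.λ.λ.1) ((λ.λ.0 1) ((λ.λ.0 1) ((λ.λ.0 1) (λ.λ.0 1)))) (λ.λ.0 1)
  →5  (λ.λ.1) (λ.λ.0 1)
  →6  λ.λ.λ.0 1

Answer: SAME — A ⇓ λ.λ.λ.0 1, B ⇓ λ.λ.λ.0 1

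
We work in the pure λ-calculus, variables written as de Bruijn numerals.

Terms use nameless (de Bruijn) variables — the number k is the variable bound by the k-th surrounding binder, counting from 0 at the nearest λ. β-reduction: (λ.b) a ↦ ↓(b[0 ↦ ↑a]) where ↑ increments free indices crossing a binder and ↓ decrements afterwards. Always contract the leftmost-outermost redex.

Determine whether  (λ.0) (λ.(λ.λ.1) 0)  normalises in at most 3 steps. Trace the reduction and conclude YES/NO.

  start: (λ.0) (λ.(λ.λ.1) 0)
  step 1: λ.(λ.λ.1) 0
  step 2: λ.λ.1

Answer: YES — reaches normal form λ.λ.1 in 2 ≤ 3 steps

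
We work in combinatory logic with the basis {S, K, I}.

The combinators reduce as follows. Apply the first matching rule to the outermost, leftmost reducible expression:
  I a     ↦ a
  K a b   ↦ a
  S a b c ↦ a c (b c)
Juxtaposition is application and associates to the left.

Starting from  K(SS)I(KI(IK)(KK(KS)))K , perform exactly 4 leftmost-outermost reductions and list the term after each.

Answer: after 4 steps: SK(KK(KS)K)

Derivation:
  start: K(SS)I(KI(IK)(KK(KS)))K
  →1  SS(KI(IK)(KK(KS)))K
  →2  SK(KI(IK)(KK(KS))K)
  →3  SK(I(KK(KS))K)
  →4  SK(KK(KS)K)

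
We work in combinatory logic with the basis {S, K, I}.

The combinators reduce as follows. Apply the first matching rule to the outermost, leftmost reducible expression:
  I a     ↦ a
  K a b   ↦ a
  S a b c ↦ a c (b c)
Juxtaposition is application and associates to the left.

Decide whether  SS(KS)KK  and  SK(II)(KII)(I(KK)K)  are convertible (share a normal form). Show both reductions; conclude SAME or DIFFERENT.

Term A:
  start: SS(KS)KK
  →1  SK(KSK)K
  →2  KK(KSKK)
  →3  K

Term B:
  start: SK(II)(KII)(I(KK)K)
  →1  K(KII)(II(KII))(I(KK)K)
  →2  KII(I(KK)K)
  →3  I(I(KK)K)
  →4  I(KK)K
  →5  KKK
  →6  K

Answer: SAME — A ⇓ K, B ⇓ K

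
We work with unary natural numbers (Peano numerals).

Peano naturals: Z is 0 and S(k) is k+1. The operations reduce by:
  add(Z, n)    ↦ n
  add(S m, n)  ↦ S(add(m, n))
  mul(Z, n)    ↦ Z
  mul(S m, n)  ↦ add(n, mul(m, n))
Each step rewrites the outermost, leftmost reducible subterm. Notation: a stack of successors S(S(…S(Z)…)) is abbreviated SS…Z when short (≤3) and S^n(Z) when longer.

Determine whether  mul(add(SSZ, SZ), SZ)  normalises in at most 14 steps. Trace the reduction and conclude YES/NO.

Answer: YES — reaches normal form SSSZ in 13 ≤ 14 steps

Working:
  start: mul(add(SSZ, SZ), SZ)
  step 1: mul(S(add(SZ, SZ)), SZ)
  step 2: add(SZ, mul(add(SZ, SZ), SZ))
  step 3: S(add(Z, mul(add(SZ, SZ), SZ)))
  step 4: S(mul(add(SZ, SZ), SZ))
  step 5: S(mul(S(add(Z, SZ)), SZ))
  step 6: S(add(SZ, mul(add(Z, SZ), SZ)))
  step 7: S(S(add(Z, mul(add(Z, SZ), SZ))))
  step 8: S(S(mul(add(Z, SZ), SZ)))
  step 9: S(S(mul(SZ, SZ)))
  step 10: S(S(add(SZ, mul(Z, SZ))))
  step 11: S(S(S(add(Z, mul(Z, SZ)))))
  step 12: S(S(S(mul(Z, SZ))))
  step 13: SSSZ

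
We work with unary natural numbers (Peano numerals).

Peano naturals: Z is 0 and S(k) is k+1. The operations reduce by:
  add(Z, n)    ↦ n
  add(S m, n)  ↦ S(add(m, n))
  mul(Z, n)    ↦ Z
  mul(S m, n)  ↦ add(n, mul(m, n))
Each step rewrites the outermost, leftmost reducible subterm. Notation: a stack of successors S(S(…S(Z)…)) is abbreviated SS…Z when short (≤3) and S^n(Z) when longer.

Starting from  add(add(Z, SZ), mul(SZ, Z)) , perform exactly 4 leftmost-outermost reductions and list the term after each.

Answer: after 4 steps: S(add(Z, mul(Z, Z)))

Reduction:
  start: add(add(Z, SZ), mul(SZ, Z))
  →1  add(SZ, mul(SZ, Z))
  →2  S(add(Z, mul(SZ, Z)))
  →3  S(mul(SZ, Z))
  →4  S(add(Z, mul(Z, Z)))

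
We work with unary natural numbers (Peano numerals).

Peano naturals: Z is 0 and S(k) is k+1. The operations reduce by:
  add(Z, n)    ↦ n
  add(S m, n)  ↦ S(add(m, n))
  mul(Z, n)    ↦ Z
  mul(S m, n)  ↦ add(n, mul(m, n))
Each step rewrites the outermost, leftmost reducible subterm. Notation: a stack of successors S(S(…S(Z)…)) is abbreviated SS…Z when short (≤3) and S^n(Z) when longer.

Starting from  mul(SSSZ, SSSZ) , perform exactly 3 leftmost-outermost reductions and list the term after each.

Answer: after 3 steps: S(S(add(SZ, mul(SSZ, SSSZ))))

Reduction:
  start: mul(SSSZ, SSSZ)
  [1] add(SSSZ, mul(SSZ, SSSZ))
  [2] S(add(SSZ, mul(SSZ, SSSZ)))
  [3] S(S(add(SZ, mul(SSZ, SSSZ))))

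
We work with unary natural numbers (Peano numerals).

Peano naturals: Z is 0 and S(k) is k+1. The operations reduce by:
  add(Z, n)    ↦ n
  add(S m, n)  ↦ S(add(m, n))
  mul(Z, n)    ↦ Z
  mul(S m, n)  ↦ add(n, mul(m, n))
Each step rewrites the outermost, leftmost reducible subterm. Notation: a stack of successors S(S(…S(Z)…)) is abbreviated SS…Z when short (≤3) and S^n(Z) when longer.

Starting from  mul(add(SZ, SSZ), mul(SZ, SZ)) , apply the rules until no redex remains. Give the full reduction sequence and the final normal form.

  start: mul(add(SZ, SSZ), mul(SZ, SZ))
  [1] mul(S(add(Z, SSZ)), mul(SZ, SZ))
  [2] add(mul(SZ, SZ), mul(add(Z, SSZ), mul(SZ, SZ)))
  [3] add(add(SZ, mul(Z, SZ)), mul(add(Z, SSZ), mul(SZ, SZ)))
  [4] add(S(add(Z, mul(Z, SZ))), mul(add(Z, SSZ), mul(SZ, SZ)))
  [5] S(add(add(Z, mul(Z, SZ)), mul(add(Z, SSZ), mul(SZ, SZ))))
  [6] S(add(mul(Z, SZ), mul(add(Z, SSZ), mul(SZ, SZ))))
  [7] S(add(Z, mul(add(Z, SSZ), mul(SZ, SZ))))
  [8] S(mul(add(Z, SSZ), mul(SZ, SZ)))
  [9] S(mul(SSZ, mul(SZ, SZ)))
  [10] S(add(mul(SZ, SZ), mul(SZ, mul(SZ, SZ))))
  [11] S(add(add(SZ, mul(Z, SZ)), mul(SZ, mul(SZ, SZ))))
  [12] S(add(S(add(Z, mul(Z, SZ))), mul(SZ, mul(SZ, SZ))))
  [13] S(S(add(add(Z, mul(Z, SZ)), mul(SZ, mul(SZ, SZ)))))
  [14] S(S(add(mul(Z, SZ), mul(SZ, mul(SZ, SZ)))))
  [15] S(S(add(Z, mul(SZ, mul(SZ, SZ)))))
  [16] S(S(mul(SZ, mul(SZ, SZ))))
  [17] S(S(add(mul(SZ, SZ), mul(Z, mul(SZ, SZ)))))
  [18] S(S(add(add(SZ, mul(Z, SZ)), mul(Z, mul(SZ, SZ)))))
  [19] S(S(add(S(add(Z, mul(Z, SZ))), mul(Z, mul(SZ, SZ)))))
  [20] S(S(S(add(add(Z, mul(Z, SZ)), mul(Z, mul(SZ, SZ))))))
  [21] S(S(S(add(mul(Z, SZ), mul(Z, mul(SZ, SZ))))))
  [22] S(S(S(add(Z, mul(Z, mul(SZ, SZ))))))
  [23] S(S(S(mul(Z, mul(SZ, SZ)))))
  [24] SSSZ

Answer: normal form = SSSZ  (in 24 steps)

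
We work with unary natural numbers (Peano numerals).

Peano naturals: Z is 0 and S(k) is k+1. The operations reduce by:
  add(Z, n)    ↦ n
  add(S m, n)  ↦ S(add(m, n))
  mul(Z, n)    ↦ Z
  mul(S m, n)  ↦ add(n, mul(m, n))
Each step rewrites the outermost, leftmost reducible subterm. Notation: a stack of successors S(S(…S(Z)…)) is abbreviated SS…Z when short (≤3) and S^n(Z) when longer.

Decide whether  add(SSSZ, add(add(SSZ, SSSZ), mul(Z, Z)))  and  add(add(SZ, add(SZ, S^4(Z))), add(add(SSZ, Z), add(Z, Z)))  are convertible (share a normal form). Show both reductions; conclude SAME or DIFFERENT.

Term A:
  start: add(SSSZ, add(add(SSZ, SSSZ), mul(Z, Z)))
  step 1: S(add(SSZ, add(add(SSZ, SSSZ), mul(Z, Z))))
  step 2: S(S(add(SZ, add(add(SSZ, SSSZ), mul(Z, Z)))))
  step 3: S(S(S(add(Z, add(add(SSZ, SSSZ), mul(Z, Z))))))
  step 4: S(S(S(add(add(SSZ, SSSZ), mul(Z, Z)))))
  step 5: S(S(S(add(S(add(SZ, SSSZ)), mul(Z, Z)))))
  step 6: S(S(S(S(add(add(SZ, SSSZ), mul(Z, Z))))))
  step 7: S(S(S(S(add(S(add(Z, SSSZ)), mul(Z, Z))))))
  step 8: S(S(S(S(S(add(add(Z, SSSZ), mul(Z, Z)))))))
  step 9: S(S(S(S(S(add(SSSZ, mul(Z, Z)))))))
  step 10: S(S(S(S(S(S(add(SSZ, mul(Z, Z))))))))
  step 11: S(S(S(S(S(S(S(add(SZ, mul(Z, Z)))))))))
  step 12: S(S(S(S(S(S(S(S(add(Z, mul(Z, Z))))))))))
  step 13: S(S(S(S(S(S(S(S(mul(Z, Z)))))))))
  step 14: S^8(Z)

Term B:
  start: add(add(SZ, add(SZ, S^4(Z))), add(add(SSZ, Z), add(Z, Z)))
  step 1: add(S(add(Z, add(SZ, S^4(Z)))), add(add(SSZ, Z), add(Z, Z)))
  step 2: S(add(add(Z, add(SZ, S^4(Z))), add(add(SSZ, Z), add(Z, Z))))
  step 3: S(add(add(SZ, S^4(Z)), add(add(SSZ, Z), add(Z, Z))))
  step 4: S(add(S(add(Z, S^4(Z))), add(add(SSZ, Z), add(Z, Z))))
  step 5: S(S(add(add(Z, S^4(Z)), add(add(SSZ, Z), add(Z, Z)))))
  step 6: S(S(add(S^4(Z), add(add(SSZ, Z), add(Z, Z)))))
  step 7: S(S(S(add(SSSZ, add(add(SSZ, Z), add(Z, Z))))))
  step 8: S(S(S(S(add(SSZ, add(add(SSZ, Z), add(Z, Z)))))))
  step 9: S(S(S(S(S(add(SZ, add(add(SSZ, Z), add(Z, Z))))))))
  step 10: S(S(S(S(S(S(add(Z, add(add(SSZ, Z), add(Z, Z)))))))))
  step 11: S(S(S(S(S(S(add(add(SSZ, Z), add(Z, Z))))))))
  step 12: S(S(S(S(S(S(add(S(add(SZ, Z)), add(Z, Z))))))))
  step 13: S(S(S(S(S(S(S(add(add(SZ, Z), add(Z, Z)))))))))
  step 14: S(S(S(S(S(S(S(add(S(add(Z, Z)), add(Z, Z)))))))))
  step 15: S(S(S(S(S(S(S(S(add(add(Z, Z), add(Z, Z))))))))))
  step 16: S(S(S(S(S(S(S(S(add(Z, add(Z, Z))))))))))
  step 17: S(S(S(S(S(S(S(S(add(Z, Z)))))))))
  step 18: S^8(Z)

Answer: SAME — A ⇓ S^8(Z), B ⇓ S^8(Z)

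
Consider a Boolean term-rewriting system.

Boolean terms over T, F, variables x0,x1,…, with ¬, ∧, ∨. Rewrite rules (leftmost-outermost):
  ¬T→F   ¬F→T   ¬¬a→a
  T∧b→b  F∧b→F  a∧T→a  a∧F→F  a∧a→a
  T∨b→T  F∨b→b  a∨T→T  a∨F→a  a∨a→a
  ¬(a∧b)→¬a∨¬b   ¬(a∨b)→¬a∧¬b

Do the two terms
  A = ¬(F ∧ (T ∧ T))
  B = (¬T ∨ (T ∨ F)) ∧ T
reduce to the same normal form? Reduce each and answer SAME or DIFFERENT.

Term A:
  start: ¬(F ∧ (T ∧ T))
  →1  ¬F ∨ ¬(T ∧ T)
  →2  T ∨ ¬(T ∧ T)
  →3  T

Term B:
  start: (¬T ∨ (T ∨ F)) ∧ T
  →1  ¬T ∨ (T ∨ F)
  →2  F ∨ (T ∨ F)
  →3  T ∨ F
  →4  T

Answer: SAME — A ⇓ T, B ⇓ T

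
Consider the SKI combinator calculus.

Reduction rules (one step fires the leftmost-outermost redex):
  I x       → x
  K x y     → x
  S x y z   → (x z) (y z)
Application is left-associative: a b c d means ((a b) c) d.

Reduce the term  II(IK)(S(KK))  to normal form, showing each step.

  start: II(IK)(S(KK))
  [1] I(IK)(S(KK))
  [2] IK(S(KK))
  [3] K(S(KK))

Answer: normal form = K(S(KK))  (in 3 steps)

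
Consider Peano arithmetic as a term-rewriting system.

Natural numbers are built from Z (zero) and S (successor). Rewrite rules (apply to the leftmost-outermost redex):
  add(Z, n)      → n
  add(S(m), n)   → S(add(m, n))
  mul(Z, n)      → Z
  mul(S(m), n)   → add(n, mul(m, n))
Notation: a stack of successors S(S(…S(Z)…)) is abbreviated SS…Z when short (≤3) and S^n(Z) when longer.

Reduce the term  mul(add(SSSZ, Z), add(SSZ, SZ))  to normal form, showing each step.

  start: mul(add(SSSZ, Z), add(SSZ, SZ))
  [1] mul(S(add(SSZ, Z)), add(SSZ, SZ))
  [2] add(add(SSZ, SZ), mul(add(SSZ, Z), add(SSZ, SZ)))
  [3] add(S(add(SZ, SZ)), mul(add(SSZ, Z), add(SSZ, SZ)))
  [4] S(add(add(SZ, SZ), mul(add(SSZ, Z), add(SSZ, SZ))))
  [5] S(add(S(add(Z, SZ)), mul(add(SSZ, Z), add(SSZ, SZ))))
  [6] S(S(add(add(Z, SZ), mul(add(SSZ, Z), add(SSZ, SZ)))))
  [7] S(S(add(SZ, mul(add(SSZ, Z), add(SSZ, SZ)))))
  [8] S(S(S(add(Z, mul(add(SSZ, Z), add(SSZ, SZ))))))
  [9] S(S(S(mul(add(SSZ, Z), add(SSZ, SZ)))))
  [10] S(S(S(mul(S(add(SZ, Z)), add(SSZ, SZ)))))
  [11] S(S(S(add(add(SSZ, SZ), mul(add(SZ, Z), add(SSZ, SZ))))))
  [12] S(S(S(add(S(add(SZ, SZ)), mul(add(SZ, Z), add(SSZ, SZ))))))
  [13] S(S(S(S(add(add(SZ, SZ), mul(add(SZ, Z), add(SSZ, SZ)))))))
  [14] S(S(S(S(add(S(add(Z, SZ)), mul(add(SZ, Z), add(SSZ, SZ)))))))
  [15] S(S(S(S(S(add(add(Z, SZ), mul(add(SZ, Z), add(SSZ, SZ))))))))
  [16] S(S(S(S(S(add(SZ, mul(add(SZ, Z), add(SSZ, SZ))))))))
  [17] S(S(S(S(S(S(add(Z, mul(add(SZ, Z), add(SSZ, SZ)))))))))
  [18] S(S(S(S(S(S(mul(add(SZ, Z), add(SSZ, SZ))))))))
  [19] S(S(S(S(S(S(mul(S(add(Z, Z)), add(SSZ, SZ))))))))
  [20] S(S(S(S(S(S(add(add(SSZ, SZ), mul(add(Z, Z), add(SSZ, SZ)))))))))
  [21] S(S(S(S(S(S(add(S(add(SZ, SZ)), mul(add(Z, Z), add(SSZ, SZ)))))))))
  [22] S(S(S(S(S(S(S(add(add(SZ, SZ), mul(add(Z, Z), add(SSZ, SZ))))))))))
  [23] S(S(S(S(S(S(S(add(S(add(Z, SZ)), mul(add(Z, Z), add(SSZ, SZ))))))))))
  [24] S(S(S(S(S(S(S(S(add(add(Z, SZ), mul(add(Z, Z), add(SSZ, SZ)))))))))))
  [25] S(S(S(S(S(S(S(S(add(SZ, mul(add(Z, Z), add(SSZ, SZ)))))))))))
  [26] S(S(S(S(S(S(S(S(S(add(Z, mul(add(Z, Z), add(SSZ, SZ))))))))))))
  [27] S(S(S(S(S(S(S(S(S(mul(add(Z, Z), add(SSZ, SZ)))))))))))
  [28] S(S(S(S(S(S(S(S(S(mul(Z, add(SSZ, SZ)))))))))))
  [29] S^9(Z)

Answer: normal form = S^9(Z)  (in 29 steps)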